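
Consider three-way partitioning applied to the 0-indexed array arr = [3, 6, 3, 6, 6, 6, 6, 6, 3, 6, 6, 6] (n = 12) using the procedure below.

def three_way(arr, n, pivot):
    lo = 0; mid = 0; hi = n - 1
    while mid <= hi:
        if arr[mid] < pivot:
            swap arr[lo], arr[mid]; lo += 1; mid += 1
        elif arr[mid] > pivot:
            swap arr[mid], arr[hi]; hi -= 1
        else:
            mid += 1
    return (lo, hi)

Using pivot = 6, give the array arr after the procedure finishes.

pivot = 6; lo=0, mid=0, hi=11
arr[mid]=3<6: swap arr[0],arr[0]; lo=1,mid=1 → [3, 6, 3, 6, 6, 6, 6, 6, 3, 6, 6, 6]
arr[mid]=6=6: mid=2
arr[mid]=3<6: swap arr[1],arr[2]; lo=2,mid=3 → [3, 3, 6, 6, 6, 6, 6, 6, 3, 6, 6, 6]
arr[mid]=6=6: mid=4
arr[mid]=6=6: mid=5
arr[mid]=6=6: mid=6
arr[mid]=6=6: mid=7
arr[mid]=6=6: mid=8
arr[mid]=3<6: swap arr[2],arr[8]; lo=3,mid=9 → [3, 3, 3, 6, 6, 6, 6, 6, 6, 6, 6, 6]
arr[mid]=6=6: mid=10
arr[mid]=6=6: mid=11
arr[mid]=6=6: mid=12
end: lo=3, hi=11; arr = [3, 3, 3, 6, 6, 6, 6, 6, 6, 6, 6, 6]

[3, 3, 3, 6, 6, 6, 6, 6, 6, 6, 6, 6]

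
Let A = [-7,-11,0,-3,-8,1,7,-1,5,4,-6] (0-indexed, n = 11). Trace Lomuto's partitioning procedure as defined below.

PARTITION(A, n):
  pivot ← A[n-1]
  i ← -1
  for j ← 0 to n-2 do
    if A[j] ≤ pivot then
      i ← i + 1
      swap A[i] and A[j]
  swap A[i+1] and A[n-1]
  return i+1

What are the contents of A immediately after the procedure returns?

pivot=-6, i=-1
j=0: -7≤-6, i=0, swap(0,0) ⇒ [-7,-11,0,-3,-8,1,7,-1,5,4,-6]
j=1: -11≤-6, i=1, swap(1,1) ⇒ [-7,-11,0,-3,-8,1,7,-1,5,4,-6]
j=2: 0>-6, skip
j=3: -3>-6, skip
j=4: -8≤-6, i=2, swap(2,4) ⇒ [-7,-11,-8,-3,0,1,7,-1,5,4,-6]
j=5: 1>-6, skip
j=6: 7>-6, skip
j=7: -1>-6, skip
j=8: 5>-6, skip
j=9: 4>-6, skip
swap(3,10) ⇒ [-7,-11,-8,-6,0,1,7,-1,5,4,-3]; return 3

[-7,-11,-8,-6,0,1,7,-1,5,4,-3]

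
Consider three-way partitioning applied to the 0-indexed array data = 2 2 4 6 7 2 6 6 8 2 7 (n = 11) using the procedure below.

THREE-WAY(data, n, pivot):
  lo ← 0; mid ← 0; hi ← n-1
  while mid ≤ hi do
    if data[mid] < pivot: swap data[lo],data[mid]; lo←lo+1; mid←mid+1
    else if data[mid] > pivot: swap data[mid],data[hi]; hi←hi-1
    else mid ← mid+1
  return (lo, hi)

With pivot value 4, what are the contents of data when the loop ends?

lo=0 mid=0 hi=10
2<4: swap(0,0), lo=1 mid=1 ⇒ 2 2 4 6 7 2 6 6 8 2 7
2<4: swap(1,1), lo=2 mid=2 ⇒ 2 2 4 6 7 2 6 6 8 2 7
4=4: mid=3
6>4: swap(3,10), hi=9 ⇒ 2 2 4 7 7 2 6 6 8 2 6
7>4: swap(3,9), hi=8 ⇒ 2 2 4 2 7 2 6 6 8 7 6
2<4: swap(2,3), lo=3 mid=4 ⇒ 2 2 2 4 7 2 6 6 8 7 6
7>4: swap(4,8), hi=7 ⇒ 2 2 2 4 8 2 6 6 7 7 6
8>4: swap(4,7), hi=6 ⇒ 2 2 2 4 6 2 6 8 7 7 6
6>4: swap(4,6), hi=5 ⇒ 2 2 2 4 6 2 6 8 7 7 6
6>4: swap(4,5), hi=4 ⇒ 2 2 2 4 2 6 6 8 7 7 6
2<4: swap(3,4), lo=4 mid=5 ⇒ 2 2 2 2 4 6 6 8 7 7 6
done. lo=4 hi=4; data=2 2 2 2 4 6 6 8 7 7 6

2 2 2 2 4 6 6 8 7 7 6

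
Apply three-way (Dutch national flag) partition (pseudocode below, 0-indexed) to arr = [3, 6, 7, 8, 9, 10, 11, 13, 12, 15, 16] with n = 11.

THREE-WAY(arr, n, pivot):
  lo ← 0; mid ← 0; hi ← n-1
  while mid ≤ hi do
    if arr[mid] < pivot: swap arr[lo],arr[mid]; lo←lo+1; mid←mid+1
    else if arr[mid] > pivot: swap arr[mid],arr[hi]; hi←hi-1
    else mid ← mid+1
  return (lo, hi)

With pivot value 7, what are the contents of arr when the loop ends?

[3, 6, 7, 9, 10, 11, 13, 12, 15, 16, 8]

pivot = 7; lo=0, mid=0, hi=10
arr[mid]=3<7: swap arr[0],arr[0]; lo=1,mid=1 → [3, 6, 7, 8, 9, 10, 11, 13, 12, 15, 16]
arr[mid]=6<7: swap arr[1],arr[1]; lo=2,mid=2 → [3, 6, 7, 8, 9, 10, 11, 13, 12, 15, 16]
arr[mid]=7=7: mid=3
arr[mid]=8>7: swap arr[3],arr[10]; hi=9 → [3, 6, 7, 16, 9, 10, 11, 13, 12, 15, 8]
arr[mid]=16>7: swap arr[3],arr[9]; hi=8 → [3, 6, 7, 15, 9, 10, 11, 13, 12, 16, 8]
arr[mid]=15>7: swap arr[3],arr[8]; hi=7 → [3, 6, 7, 12, 9, 10, 11, 13, 15, 16, 8]
arr[mid]=12>7: swap arr[3],arr[7]; hi=6 → [3, 6, 7, 13, 9, 10, 11, 12, 15, 16, 8]
arr[mid]=13>7: swap arr[3],arr[6]; hi=5 → [3, 6, 7, 11, 9, 10, 13, 12, 15, 16, 8]
arr[mid]=11>7: swap arr[3],arr[5]; hi=4 → [3, 6, 7, 10, 9, 11, 13, 12, 15, 16, 8]
arr[mid]=10>7: swap arr[3],arr[4]; hi=3 → [3, 6, 7, 9, 10, 11, 13, 12, 15, 16, 8]
arr[mid]=9>7: swap arr[3],arr[3]; hi=2 → [3, 6, 7, 9, 10, 11, 13, 12, 15, 16, 8]
end: lo=2, hi=2; arr = [3, 6, 7, 9, 10, 11, 13, 12, 15, 16, 8]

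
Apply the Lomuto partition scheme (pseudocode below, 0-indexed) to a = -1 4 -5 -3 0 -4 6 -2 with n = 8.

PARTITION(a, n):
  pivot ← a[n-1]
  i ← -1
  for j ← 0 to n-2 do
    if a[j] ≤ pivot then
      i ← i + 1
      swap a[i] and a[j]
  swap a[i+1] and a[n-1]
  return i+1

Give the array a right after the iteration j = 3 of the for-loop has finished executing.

-5 -3 -1 4 0 -4 6 -2

pivot = a[7] = -2; i = -1
j=0: a[0]=-1 > -2 → no swap
j=1: a[1]=4 > -2 → no swap
j=2: a[2]=-5 ≤ -2 → i=0, swap a[0],a[2] → -5 4 -1 -3 0 -4 6 -2
j=3: a[3]=-3 ≤ -2 → i=1, swap a[1],a[3] → -5 -3 -1 4 0 -4 6 -2
(after j=3) a = -5 -3 -1 4 0 -4 6 -2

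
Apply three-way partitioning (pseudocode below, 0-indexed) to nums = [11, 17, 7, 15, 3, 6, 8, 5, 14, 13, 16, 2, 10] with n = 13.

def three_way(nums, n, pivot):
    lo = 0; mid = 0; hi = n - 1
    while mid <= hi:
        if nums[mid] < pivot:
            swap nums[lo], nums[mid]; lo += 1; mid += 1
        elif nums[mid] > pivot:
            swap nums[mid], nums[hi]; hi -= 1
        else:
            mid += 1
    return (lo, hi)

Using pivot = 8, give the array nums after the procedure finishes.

pivot = 8; lo=0, mid=0, hi=12
nums[mid]=11>8: swap nums[0],nums[12]; hi=11 → [10, 17, 7, 15, 3, 6, 8, 5, 14, 13, 16, 2, 11]
nums[mid]=10>8: swap nums[0],nums[11]; hi=10 → [2, 17, 7, 15, 3, 6, 8, 5, 14, 13, 16, 10, 11]
nums[mid]=2<8: swap nums[0],nums[0]; lo=1,mid=1 → [2, 17, 7, 15, 3, 6, 8, 5, 14, 13, 16, 10, 11]
nums[mid]=17>8: swap nums[1],nums[10]; hi=9 → [2, 16, 7, 15, 3, 6, 8, 5, 14, 13, 17, 10, 11]
nums[mid]=16>8: swap nums[1],nums[9]; hi=8 → [2, 13, 7, 15, 3, 6, 8, 5, 14, 16, 17, 10, 11]
nums[mid]=13>8: swap nums[1],nums[8]; hi=7 → [2, 14, 7, 15, 3, 6, 8, 5, 13, 16, 17, 10, 11]
nums[mid]=14>8: swap nums[1],nums[7]; hi=6 → [2, 5, 7, 15, 3, 6, 8, 14, 13, 16, 17, 10, 11]
nums[mid]=5<8: swap nums[1],nums[1]; lo=2,mid=2 → [2, 5, 7, 15, 3, 6, 8, 14, 13, 16, 17, 10, 11]
nums[mid]=7<8: swap nums[2],nums[2]; lo=3,mid=3 → [2, 5, 7, 15, 3, 6, 8, 14, 13, 16, 17, 10, 11]
nums[mid]=15>8: swap nums[3],nums[6]; hi=5 → [2, 5, 7, 8, 3, 6, 15, 14, 13, 16, 17, 10, 11]
nums[mid]=8=8: mid=4
nums[mid]=3<8: swap nums[3],nums[4]; lo=4,mid=5 → [2, 5, 7, 3, 8, 6, 15, 14, 13, 16, 17, 10, 11]
nums[mid]=6<8: swap nums[4],nums[5]; lo=5,mid=6 → [2, 5, 7, 3, 6, 8, 15, 14, 13, 16, 17, 10, 11]
end: lo=5, hi=5; nums = [2, 5, 7, 3, 6, 8, 15, 14, 13, 16, 17, 10, 11]

[2, 5, 7, 3, 6, 8, 15, 14, 13, 16, 17, 10, 11]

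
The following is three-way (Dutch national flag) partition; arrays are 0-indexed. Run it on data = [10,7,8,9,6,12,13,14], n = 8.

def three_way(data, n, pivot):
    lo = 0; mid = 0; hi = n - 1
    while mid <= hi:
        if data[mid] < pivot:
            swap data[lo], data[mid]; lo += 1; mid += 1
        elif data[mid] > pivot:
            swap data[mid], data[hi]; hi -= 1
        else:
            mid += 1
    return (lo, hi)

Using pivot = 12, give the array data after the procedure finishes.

pivot = 12; lo=0, mid=0, hi=7
data[mid]=10<12: swap data[0],data[0]; lo=1,mid=1 → [10,7,8,9,6,12,13,14]
data[mid]=7<12: swap data[1],data[1]; lo=2,mid=2 → [10,7,8,9,6,12,13,14]
data[mid]=8<12: swap data[2],data[2]; lo=3,mid=3 → [10,7,8,9,6,12,13,14]
data[mid]=9<12: swap data[3],data[3]; lo=4,mid=4 → [10,7,8,9,6,12,13,14]
data[mid]=6<12: swap data[4],data[4]; lo=5,mid=5 → [10,7,8,9,6,12,13,14]
data[mid]=12=12: mid=6
data[mid]=13>12: swap data[6],data[7]; hi=6 → [10,7,8,9,6,12,14,13]
data[mid]=14>12: swap data[6],data[6]; hi=5 → [10,7,8,9,6,12,14,13]
end: lo=5, hi=5; data = [10,7,8,9,6,12,14,13]

[10,7,8,9,6,12,14,13]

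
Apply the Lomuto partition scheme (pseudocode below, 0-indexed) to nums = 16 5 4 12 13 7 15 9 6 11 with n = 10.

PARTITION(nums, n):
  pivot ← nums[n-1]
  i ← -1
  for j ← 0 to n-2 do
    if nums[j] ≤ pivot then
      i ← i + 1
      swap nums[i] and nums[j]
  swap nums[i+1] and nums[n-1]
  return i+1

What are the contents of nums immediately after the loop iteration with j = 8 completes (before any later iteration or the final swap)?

5 4 7 9 6 16 15 12 13 11

pivot = nums[9] = 11; i = -1
j=0: nums[0]=16 > 11 → no swap
j=1: nums[1]=5 ≤ 11 → i=0, swap nums[0],nums[1] → 5 16 4 12 13 7 15 9 6 11
j=2: nums[2]=4 ≤ 11 → i=1, swap nums[1],nums[2] → 5 4 16 12 13 7 15 9 6 11
j=3: nums[3]=12 > 11 → no swap
j=4: nums[4]=13 > 11 → no swap
j=5: nums[5]=7 ≤ 11 → i=2, swap nums[2],nums[5] → 5 4 7 12 13 16 15 9 6 11
j=6: nums[6]=15 > 11 → no swap
j=7: nums[7]=9 ≤ 11 → i=3, swap nums[3],nums[7] → 5 4 7 9 13 16 15 12 6 11
j=8: nums[8]=6 ≤ 11 → i=4, swap nums[4],nums[8] → 5 4 7 9 6 16 15 12 13 11
(after j=8) nums = 5 4 7 9 6 16 15 12 13 11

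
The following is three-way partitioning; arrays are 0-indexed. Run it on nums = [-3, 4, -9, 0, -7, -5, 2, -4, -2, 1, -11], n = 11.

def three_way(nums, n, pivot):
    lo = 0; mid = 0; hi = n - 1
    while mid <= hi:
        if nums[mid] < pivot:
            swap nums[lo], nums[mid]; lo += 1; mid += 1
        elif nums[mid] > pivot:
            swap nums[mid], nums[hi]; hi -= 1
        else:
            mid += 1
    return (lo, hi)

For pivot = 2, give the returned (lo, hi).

(9, 9)

lo=0 mid=0 hi=10
-3<2: swap(0,0), lo=1 mid=1 ⇒ [-3, 4, -9, 0, -7, -5, 2, -4, -2, 1, -11]
4>2: swap(1,10), hi=9 ⇒ [-3, -11, -9, 0, -7, -5, 2, -4, -2, 1, 4]
-11<2: swap(1,1), lo=2 mid=2 ⇒ [-3, -11, -9, 0, -7, -5, 2, -4, -2, 1, 4]
-9<2: swap(2,2), lo=3 mid=3 ⇒ [-3, -11, -9, 0, -7, -5, 2, -4, -2, 1, 4]
0<2: swap(3,3), lo=4 mid=4 ⇒ [-3, -11, -9, 0, -7, -5, 2, -4, -2, 1, 4]
-7<2: swap(4,4), lo=5 mid=5 ⇒ [-3, -11, -9, 0, -7, -5, 2, -4, -2, 1, 4]
-5<2: swap(5,5), lo=6 mid=6 ⇒ [-3, -11, -9, 0, -7, -5, 2, -4, -2, 1, 4]
2=2: mid=7
-4<2: swap(6,7), lo=7 mid=8 ⇒ [-3, -11, -9, 0, -7, -5, -4, 2, -2, 1, 4]
-2<2: swap(7,8), lo=8 mid=9 ⇒ [-3, -11, -9, 0, -7, -5, -4, -2, 2, 1, 4]
1<2: swap(8,9), lo=9 mid=10 ⇒ [-3, -11, -9, 0, -7, -5, -4, -2, 1, 2, 4]
done. lo=9 hi=9; nums=[-3, -11, -9, 0, -7, -5, -4, -2, 1, 2, 4]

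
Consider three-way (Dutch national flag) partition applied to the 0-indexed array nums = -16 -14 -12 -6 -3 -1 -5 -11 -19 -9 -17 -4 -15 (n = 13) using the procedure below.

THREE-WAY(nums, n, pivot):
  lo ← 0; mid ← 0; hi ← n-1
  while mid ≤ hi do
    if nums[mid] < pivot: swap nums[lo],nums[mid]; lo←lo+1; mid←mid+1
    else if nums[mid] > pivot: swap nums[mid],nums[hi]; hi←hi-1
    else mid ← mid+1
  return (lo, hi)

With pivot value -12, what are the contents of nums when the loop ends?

-16 -14 -15 -17 -19 -12 -11 -5 -9 -1 -4 -3 -6

lo=0 mid=0 hi=12
-16<-12: swap(0,0), lo=1 mid=1 ⇒ -16 -14 -12 -6 -3 -1 -5 -11 -19 -9 -17 -4 -15
-14<-12: swap(1,1), lo=2 mid=2 ⇒ -16 -14 -12 -6 -3 -1 -5 -11 -19 -9 -17 -4 -15
-12=-12: mid=3
-6>-12: swap(3,12), hi=11 ⇒ -16 -14 -12 -15 -3 -1 -5 -11 -19 -9 -17 -4 -6
-15<-12: swap(2,3), lo=3 mid=4 ⇒ -16 -14 -15 -12 -3 -1 -5 -11 -19 -9 -17 -4 -6
-3>-12: swap(4,11), hi=10 ⇒ -16 -14 -15 -12 -4 -1 -5 -11 -19 -9 -17 -3 -6
-4>-12: swap(4,10), hi=9 ⇒ -16 -14 -15 -12 -17 -1 -5 -11 -19 -9 -4 -3 -6
-17<-12: swap(3,4), lo=4 mid=5 ⇒ -16 -14 -15 -17 -12 -1 -5 -11 -19 -9 -4 -3 -6
-1>-12: swap(5,9), hi=8 ⇒ -16 -14 -15 -17 -12 -9 -5 -11 -19 -1 -4 -3 -6
-9>-12: swap(5,8), hi=7 ⇒ -16 -14 -15 -17 -12 -19 -5 -11 -9 -1 -4 -3 -6
-19<-12: swap(4,5), lo=5 mid=6 ⇒ -16 -14 -15 -17 -19 -12 -5 -11 -9 -1 -4 -3 -6
-5>-12: swap(6,7), hi=6 ⇒ -16 -14 -15 -17 -19 -12 -11 -5 -9 -1 -4 -3 -6
-11>-12: swap(6,6), hi=5 ⇒ -16 -14 -15 -17 -19 -12 -11 -5 -9 -1 -4 -3 -6
done. lo=5 hi=5; nums=-16 -14 -15 -17 -19 -12 -11 -5 -9 -1 -4 -3 -6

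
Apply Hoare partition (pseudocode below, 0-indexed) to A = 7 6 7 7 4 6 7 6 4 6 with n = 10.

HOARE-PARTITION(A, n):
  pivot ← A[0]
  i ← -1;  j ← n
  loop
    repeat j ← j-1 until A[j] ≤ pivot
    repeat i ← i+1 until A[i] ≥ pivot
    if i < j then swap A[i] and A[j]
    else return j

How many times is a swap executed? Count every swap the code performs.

pivot=7
j stops at 9 (6), i stops at 0 (7); swap ⇒ 6 6 7 7 4 6 7 6 4 7
j stops at 8 (4), i stops at 2 (7); swap ⇒ 6 6 4 7 4 6 7 6 7 7
j stops at 7 (6), i stops at 3 (7); swap ⇒ 6 6 4 6 4 6 7 7 7 7
j stops at 6, i stops at 6; i≥j ⇒ return 6. A=6 6 4 6 4 6 7 7 7 7

3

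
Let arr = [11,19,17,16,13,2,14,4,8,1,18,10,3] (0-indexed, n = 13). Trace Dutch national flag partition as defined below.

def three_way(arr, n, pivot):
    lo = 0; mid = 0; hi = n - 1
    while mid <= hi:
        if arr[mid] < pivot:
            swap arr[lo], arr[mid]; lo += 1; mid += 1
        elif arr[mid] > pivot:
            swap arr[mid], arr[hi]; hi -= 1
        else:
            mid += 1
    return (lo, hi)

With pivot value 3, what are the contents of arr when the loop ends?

lo=0 mid=0 hi=12
11>3: swap(0,12), hi=11 ⇒ [3,19,17,16,13,2,14,4,8,1,18,10,11]
3=3: mid=1
19>3: swap(1,11), hi=10 ⇒ [3,10,17,16,13,2,14,4,8,1,18,19,11]
10>3: swap(1,10), hi=9 ⇒ [3,18,17,16,13,2,14,4,8,1,10,19,11]
18>3: swap(1,9), hi=8 ⇒ [3,1,17,16,13,2,14,4,8,18,10,19,11]
1<3: swap(0,1), lo=1 mid=2 ⇒ [1,3,17,16,13,2,14,4,8,18,10,19,11]
17>3: swap(2,8), hi=7 ⇒ [1,3,8,16,13,2,14,4,17,18,10,19,11]
8>3: swap(2,7), hi=6 ⇒ [1,3,4,16,13,2,14,8,17,18,10,19,11]
4>3: swap(2,6), hi=5 ⇒ [1,3,14,16,13,2,4,8,17,18,10,19,11]
14>3: swap(2,5), hi=4 ⇒ [1,3,2,16,13,14,4,8,17,18,10,19,11]
2<3: swap(1,2), lo=2 mid=3 ⇒ [1,2,3,16,13,14,4,8,17,18,10,19,11]
16>3: swap(3,4), hi=3 ⇒ [1,2,3,13,16,14,4,8,17,18,10,19,11]
13>3: swap(3,3), hi=2 ⇒ [1,2,3,13,16,14,4,8,17,18,10,19,11]
done. lo=2 hi=2; arr=[1,2,3,13,16,14,4,8,17,18,10,19,11]

[1,2,3,13,16,14,4,8,17,18,10,19,11]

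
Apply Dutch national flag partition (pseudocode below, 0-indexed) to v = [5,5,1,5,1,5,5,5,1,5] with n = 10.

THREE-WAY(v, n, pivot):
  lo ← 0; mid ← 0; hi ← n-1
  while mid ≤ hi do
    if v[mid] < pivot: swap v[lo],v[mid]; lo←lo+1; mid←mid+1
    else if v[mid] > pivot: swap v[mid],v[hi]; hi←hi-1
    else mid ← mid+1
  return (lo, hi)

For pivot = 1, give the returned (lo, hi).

pivot = 1; lo=0, mid=0, hi=9
v[mid]=5>1: swap v[0],v[9]; hi=8 → [5,5,1,5,1,5,5,5,1,5]
v[mid]=5>1: swap v[0],v[8]; hi=7 → [1,5,1,5,1,5,5,5,5,5]
v[mid]=1=1: mid=1
v[mid]=5>1: swap v[1],v[7]; hi=6 → [1,5,1,5,1,5,5,5,5,5]
v[mid]=5>1: swap v[1],v[6]; hi=5 → [1,5,1,5,1,5,5,5,5,5]
v[mid]=5>1: swap v[1],v[5]; hi=4 → [1,5,1,5,1,5,5,5,5,5]
v[mid]=5>1: swap v[1],v[4]; hi=3 → [1,1,1,5,5,5,5,5,5,5]
v[mid]=1=1: mid=2
v[mid]=1=1: mid=3
v[mid]=5>1: swap v[3],v[3]; hi=2 → [1,1,1,5,5,5,5,5,5,5]
end: lo=0, hi=2; v = [1,1,1,5,5,5,5,5,5,5]

(0, 2)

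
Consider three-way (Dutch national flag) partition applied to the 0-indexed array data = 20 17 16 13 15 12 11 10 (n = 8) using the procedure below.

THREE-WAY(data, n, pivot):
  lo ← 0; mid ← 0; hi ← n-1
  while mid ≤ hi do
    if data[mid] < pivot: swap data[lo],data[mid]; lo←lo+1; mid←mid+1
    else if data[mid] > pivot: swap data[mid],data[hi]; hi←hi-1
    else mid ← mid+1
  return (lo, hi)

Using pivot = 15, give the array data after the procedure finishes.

lo=0 mid=0 hi=7
20>15: swap(0,7), hi=6 ⇒ 10 17 16 13 15 12 11 20
10<15: swap(0,0), lo=1 mid=1 ⇒ 10 17 16 13 15 12 11 20
17>15: swap(1,6), hi=5 ⇒ 10 11 16 13 15 12 17 20
11<15: swap(1,1), lo=2 mid=2 ⇒ 10 11 16 13 15 12 17 20
16>15: swap(2,5), hi=4 ⇒ 10 11 12 13 15 16 17 20
12<15: swap(2,2), lo=3 mid=3 ⇒ 10 11 12 13 15 16 17 20
13<15: swap(3,3), lo=4 mid=4 ⇒ 10 11 12 13 15 16 17 20
15=15: mid=5
done. lo=4 hi=4; data=10 11 12 13 15 16 17 20

10 11 12 13 15 16 17 20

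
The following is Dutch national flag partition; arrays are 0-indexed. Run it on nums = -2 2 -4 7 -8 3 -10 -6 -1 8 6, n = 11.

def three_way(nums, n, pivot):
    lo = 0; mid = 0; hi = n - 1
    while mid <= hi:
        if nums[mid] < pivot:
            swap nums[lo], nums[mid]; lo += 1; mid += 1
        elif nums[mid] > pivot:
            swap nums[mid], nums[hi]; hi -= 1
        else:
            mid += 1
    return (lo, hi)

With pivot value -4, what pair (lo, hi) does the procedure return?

(3, 3)

pivot = -4; lo=0, mid=0, hi=10
nums[mid]=-2>-4: swap nums[0],nums[10]; hi=9 → 6 2 -4 7 -8 3 -10 -6 -1 8 -2
nums[mid]=6>-4: swap nums[0],nums[9]; hi=8 → 8 2 -4 7 -8 3 -10 -6 -1 6 -2
nums[mid]=8>-4: swap nums[0],nums[8]; hi=7 → -1 2 -4 7 -8 3 -10 -6 8 6 -2
nums[mid]=-1>-4: swap nums[0],nums[7]; hi=6 → -6 2 -4 7 -8 3 -10 -1 8 6 -2
nums[mid]=-6<-4: swap nums[0],nums[0]; lo=1,mid=1 → -6 2 -4 7 -8 3 -10 -1 8 6 -2
nums[mid]=2>-4: swap nums[1],nums[6]; hi=5 → -6 -10 -4 7 -8 3 2 -1 8 6 -2
nums[mid]=-10<-4: swap nums[1],nums[1]; lo=2,mid=2 → -6 -10 -4 7 -8 3 2 -1 8 6 -2
nums[mid]=-4=-4: mid=3
nums[mid]=7>-4: swap nums[3],nums[5]; hi=4 → -6 -10 -4 3 -8 7 2 -1 8 6 -2
nums[mid]=3>-4: swap nums[3],nums[4]; hi=3 → -6 -10 -4 -8 3 7 2 -1 8 6 -2
nums[mid]=-8<-4: swap nums[2],nums[3]; lo=3,mid=4 → -6 -10 -8 -4 3 7 2 -1 8 6 -2
end: lo=3, hi=3; nums = -6 -10 -8 -4 3 7 2 -1 8 6 -2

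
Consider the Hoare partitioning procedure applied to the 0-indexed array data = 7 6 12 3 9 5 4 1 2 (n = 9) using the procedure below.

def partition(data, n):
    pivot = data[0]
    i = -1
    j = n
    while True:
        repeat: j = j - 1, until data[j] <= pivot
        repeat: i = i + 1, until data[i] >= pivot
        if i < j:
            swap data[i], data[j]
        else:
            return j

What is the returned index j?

5

pivot=7
j stops at 8 (2), i stops at 0 (7); swap ⇒ 2 6 12 3 9 5 4 1 7
j stops at 7 (1), i stops at 2 (12); swap ⇒ 2 6 1 3 9 5 4 12 7
j stops at 6 (4), i stops at 4 (9); swap ⇒ 2 6 1 3 4 5 9 12 7
j stops at 5, i stops at 6; i≥j ⇒ return 5. data=2 6 1 3 4 5 9 12 7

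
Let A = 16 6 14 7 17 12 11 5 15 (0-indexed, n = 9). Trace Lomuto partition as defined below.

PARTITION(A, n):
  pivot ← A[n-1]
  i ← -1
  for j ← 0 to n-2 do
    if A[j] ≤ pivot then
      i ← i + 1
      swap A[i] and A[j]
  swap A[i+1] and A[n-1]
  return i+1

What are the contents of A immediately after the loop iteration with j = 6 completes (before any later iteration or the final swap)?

6 14 7 12 11 16 17 5 15

pivot=15, i=-1
j=0: 16>15, skip
j=1: 6≤15, i=0, swap(0,1) ⇒ 6 16 14 7 17 12 11 5 15
j=2: 14≤15, i=1, swap(1,2) ⇒ 6 14 16 7 17 12 11 5 15
j=3: 7≤15, i=2, swap(2,3) ⇒ 6 14 7 16 17 12 11 5 15
j=4: 17>15, skip
j=5: 12≤15, i=3, swap(3,5) ⇒ 6 14 7 12 17 16 11 5 15
j=6: 11≤15, i=4, swap(4,6) ⇒ 6 14 7 12 11 16 17 5 15
(after j=6) A = 6 14 7 12 11 16 17 5 15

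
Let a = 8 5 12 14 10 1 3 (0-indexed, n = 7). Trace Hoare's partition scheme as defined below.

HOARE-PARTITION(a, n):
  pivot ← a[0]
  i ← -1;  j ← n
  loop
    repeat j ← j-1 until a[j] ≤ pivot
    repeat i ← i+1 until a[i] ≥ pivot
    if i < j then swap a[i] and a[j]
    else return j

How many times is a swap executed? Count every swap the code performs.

2

pivot = a[0] = 8; i = -1, j = 7
j→6 (a[6]=3≤8), i→0 (a[0]=8≥8); i<j, swap → 3 5 12 14 10 1 8
j→5 (a[5]=1≤8), i→2 (a[2]=12≥8); i<j, swap → 3 5 1 14 10 12 8
j→2, i→3; i≥j, return j=2. a = 3 5 1 14 10 12 8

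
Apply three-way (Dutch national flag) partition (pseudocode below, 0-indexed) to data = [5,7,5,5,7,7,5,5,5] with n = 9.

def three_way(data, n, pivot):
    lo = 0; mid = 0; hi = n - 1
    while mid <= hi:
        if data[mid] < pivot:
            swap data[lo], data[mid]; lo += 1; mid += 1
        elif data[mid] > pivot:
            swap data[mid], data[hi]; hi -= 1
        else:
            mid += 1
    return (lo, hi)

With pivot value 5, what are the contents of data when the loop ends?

[5,5,5,5,5,5,7,7,7]

pivot = 5; lo=0, mid=0, hi=8
data[mid]=5=5: mid=1
data[mid]=7>5: swap data[1],data[8]; hi=7 → [5,5,5,5,7,7,5,5,7]
data[mid]=5=5: mid=2
data[mid]=5=5: mid=3
data[mid]=5=5: mid=4
data[mid]=7>5: swap data[4],data[7]; hi=6 → [5,5,5,5,5,7,5,7,7]
data[mid]=5=5: mid=5
data[mid]=7>5: swap data[5],data[6]; hi=5 → [5,5,5,5,5,5,7,7,7]
data[mid]=5=5: mid=6
end: lo=0, hi=5; data = [5,5,5,5,5,5,7,7,7]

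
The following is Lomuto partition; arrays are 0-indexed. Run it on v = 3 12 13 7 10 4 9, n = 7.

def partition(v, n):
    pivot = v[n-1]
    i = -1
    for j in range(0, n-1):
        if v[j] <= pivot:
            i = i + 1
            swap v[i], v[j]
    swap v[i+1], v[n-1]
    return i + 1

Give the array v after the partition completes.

3 7 4 9 10 13 12

pivot = v[6] = 9; i = -1
j=0: v[0]=3 ≤ 9 → i=0, swap v[0],v[0] (no change) → 3 12 13 7 10 4 9
j=1: v[1]=12 > 9 → no swap
j=2: v[2]=13 > 9 → no swap
j=3: v[3]=7 ≤ 9 → i=1, swap v[1],v[3] → 3 7 13 12 10 4 9
j=4: v[4]=10 > 9 → no swap
j=5: v[5]=4 ≤ 9 → i=2, swap v[2],v[5] → 3 7 4 12 10 13 9
final swap v[3],v[6] → 3 7 4 9 10 13 12; return 3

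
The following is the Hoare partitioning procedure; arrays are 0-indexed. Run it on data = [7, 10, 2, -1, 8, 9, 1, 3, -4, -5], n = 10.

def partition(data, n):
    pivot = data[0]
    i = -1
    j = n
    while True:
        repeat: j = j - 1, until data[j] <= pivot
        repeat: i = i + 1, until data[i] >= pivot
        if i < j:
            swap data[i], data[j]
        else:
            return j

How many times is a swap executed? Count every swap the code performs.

4

pivot=7
j stops at 9 (-5), i stops at 0 (7); swap ⇒ [-5, 10, 2, -1, 8, 9, 1, 3, -4, 7]
j stops at 8 (-4), i stops at 1 (10); swap ⇒ [-5, -4, 2, -1, 8, 9, 1, 3, 10, 7]
j stops at 7 (3), i stops at 4 (8); swap ⇒ [-5, -4, 2, -1, 3, 9, 1, 8, 10, 7]
j stops at 6 (1), i stops at 5 (9); swap ⇒ [-5, -4, 2, -1, 3, 1, 9, 8, 10, 7]
j stops at 5, i stops at 6; i≥j ⇒ return 5. data=[-5, -4, 2, -1, 3, 1, 9, 8, 10, 7]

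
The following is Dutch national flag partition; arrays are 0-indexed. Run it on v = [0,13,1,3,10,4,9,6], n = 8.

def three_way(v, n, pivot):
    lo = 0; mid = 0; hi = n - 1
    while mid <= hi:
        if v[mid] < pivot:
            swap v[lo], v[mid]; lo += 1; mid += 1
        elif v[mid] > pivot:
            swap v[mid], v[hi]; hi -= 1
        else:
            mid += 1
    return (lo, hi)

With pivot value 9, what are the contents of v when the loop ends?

pivot = 9; lo=0, mid=0, hi=7
v[mid]=0<9: swap v[0],v[0]; lo=1,mid=1 → [0,13,1,3,10,4,9,6]
v[mid]=13>9: swap v[1],v[7]; hi=6 → [0,6,1,3,10,4,9,13]
v[mid]=6<9: swap v[1],v[1]; lo=2,mid=2 → [0,6,1,3,10,4,9,13]
v[mid]=1<9: swap v[2],v[2]; lo=3,mid=3 → [0,6,1,3,10,4,9,13]
v[mid]=3<9: swap v[3],v[3]; lo=4,mid=4 → [0,6,1,3,10,4,9,13]
v[mid]=10>9: swap v[4],v[6]; hi=5 → [0,6,1,3,9,4,10,13]
v[mid]=9=9: mid=5
v[mid]=4<9: swap v[4],v[5]; lo=5,mid=6 → [0,6,1,3,4,9,10,13]
end: lo=5, hi=5; v = [0,6,1,3,4,9,10,13]

[0,6,1,3,4,9,10,13]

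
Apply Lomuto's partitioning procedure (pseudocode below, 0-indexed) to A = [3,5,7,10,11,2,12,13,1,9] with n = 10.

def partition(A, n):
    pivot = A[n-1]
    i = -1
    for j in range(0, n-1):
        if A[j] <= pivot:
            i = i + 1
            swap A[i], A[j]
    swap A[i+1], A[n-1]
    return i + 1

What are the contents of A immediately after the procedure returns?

pivot=9, i=-1
j=0: 3≤9, i=0, swap(0,0) ⇒ [3,5,7,10,11,2,12,13,1,9]
j=1: 5≤9, i=1, swap(1,1) ⇒ [3,5,7,10,11,2,12,13,1,9]
j=2: 7≤9, i=2, swap(2,2) ⇒ [3,5,7,10,11,2,12,13,1,9]
j=3: 10>9, skip
j=4: 11>9, skip
j=5: 2≤9, i=3, swap(3,5) ⇒ [3,5,7,2,11,10,12,13,1,9]
j=6: 12>9, skip
j=7: 13>9, skip
j=8: 1≤9, i=4, swap(4,8) ⇒ [3,5,7,2,1,10,12,13,11,9]
swap(5,9) ⇒ [3,5,7,2,1,9,12,13,11,10]; return 5

[3,5,7,2,1,9,12,13,11,10]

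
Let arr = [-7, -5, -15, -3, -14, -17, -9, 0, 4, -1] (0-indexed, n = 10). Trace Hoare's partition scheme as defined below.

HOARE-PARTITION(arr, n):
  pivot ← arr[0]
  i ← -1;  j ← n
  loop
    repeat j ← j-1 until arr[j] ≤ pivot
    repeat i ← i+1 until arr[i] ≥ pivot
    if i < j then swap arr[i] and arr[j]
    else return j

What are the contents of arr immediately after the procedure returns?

pivot=-7
j stops at 6 (-9), i stops at 0 (-7); swap ⇒ [-9, -5, -15, -3, -14, -17, -7, 0, 4, -1]
j stops at 5 (-17), i stops at 1 (-5); swap ⇒ [-9, -17, -15, -3, -14, -5, -7, 0, 4, -1]
j stops at 4 (-14), i stops at 3 (-3); swap ⇒ [-9, -17, -15, -14, -3, -5, -7, 0, 4, -1]
j stops at 3, i stops at 4; i≥j ⇒ return 3. arr=[-9, -17, -15, -14, -3, -5, -7, 0, 4, -1]

[-9, -17, -15, -14, -3, -5, -7, 0, 4, -1]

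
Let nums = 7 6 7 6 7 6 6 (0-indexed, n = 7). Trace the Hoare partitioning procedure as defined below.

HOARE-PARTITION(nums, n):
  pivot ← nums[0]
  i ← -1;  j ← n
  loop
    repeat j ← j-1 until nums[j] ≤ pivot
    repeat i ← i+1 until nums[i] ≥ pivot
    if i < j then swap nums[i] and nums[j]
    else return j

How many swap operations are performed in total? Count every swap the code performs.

pivot = nums[0] = 7; i = -1, j = 7
j→6 (nums[6]=6≤7), i→0 (nums[0]=7≥7); i<j, swap → 6 6 7 6 7 6 7
j→5 (nums[5]=6≤7), i→2 (nums[2]=7≥7); i<j, swap → 6 6 6 6 7 7 7
j→4, i→4; i≥j, return j=4. nums = 6 6 6 6 7 7 7

2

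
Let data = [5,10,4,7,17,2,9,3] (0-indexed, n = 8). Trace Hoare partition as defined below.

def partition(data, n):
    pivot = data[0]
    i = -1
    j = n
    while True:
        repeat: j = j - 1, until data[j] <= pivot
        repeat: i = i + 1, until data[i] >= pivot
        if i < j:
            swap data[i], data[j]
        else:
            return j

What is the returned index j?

2

pivot=5
j stops at 7 (3), i stops at 0 (5); swap ⇒ [3,10,4,7,17,2,9,5]
j stops at 5 (2), i stops at 1 (10); swap ⇒ [3,2,4,7,17,10,9,5]
j stops at 2, i stops at 3; i≥j ⇒ return 2. data=[3,2,4,7,17,10,9,5]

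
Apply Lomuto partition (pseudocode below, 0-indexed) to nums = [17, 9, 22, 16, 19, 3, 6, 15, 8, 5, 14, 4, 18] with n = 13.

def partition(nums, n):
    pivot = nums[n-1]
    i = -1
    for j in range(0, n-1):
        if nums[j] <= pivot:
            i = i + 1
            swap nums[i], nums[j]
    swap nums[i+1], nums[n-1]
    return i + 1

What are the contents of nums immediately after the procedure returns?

[17, 9, 16, 3, 6, 15, 8, 5, 14, 4, 18, 22, 19]

pivot = nums[12] = 18; i = -1
j=0: nums[0]=17 ≤ 18 → i=0, swap nums[0],nums[0] (no change) → [17, 9, 22, 16, 19, 3, 6, 15, 8, 5, 14, 4, 18]
j=1: nums[1]=9 ≤ 18 → i=1, swap nums[1],nums[1] (no change) → [17, 9, 22, 16, 19, 3, 6, 15, 8, 5, 14, 4, 18]
j=2: nums[2]=22 > 18 → no swap
j=3: nums[3]=16 ≤ 18 → i=2, swap nums[2],nums[3] → [17, 9, 16, 22, 19, 3, 6, 15, 8, 5, 14, 4, 18]
j=4: nums[4]=19 > 18 → no swap
j=5: nums[5]=3 ≤ 18 → i=3, swap nums[3],nums[5] → [17, 9, 16, 3, 19, 22, 6, 15, 8, 5, 14, 4, 18]
j=6: nums[6]=6 ≤ 18 → i=4, swap nums[4],nums[6] → [17, 9, 16, 3, 6, 22, 19, 15, 8, 5, 14, 4, 18]
j=7: nums[7]=15 ≤ 18 → i=5, swap nums[5],nums[7] → [17, 9, 16, 3, 6, 15, 19, 22, 8, 5, 14, 4, 18]
j=8: nums[8]=8 ≤ 18 → i=6, swap nums[6],nums[8] → [17, 9, 16, 3, 6, 15, 8, 22, 19, 5, 14, 4, 18]
j=9: nums[9]=5 ≤ 18 → i=7, swap nums[7],nums[9] → [17, 9, 16, 3, 6, 15, 8, 5, 19, 22, 14, 4, 18]
j=10: nums[10]=14 ≤ 18 → i=8, swap nums[8],nums[10] → [17, 9, 16, 3, 6, 15, 8, 5, 14, 22, 19, 4, 18]
j=11: nums[11]=4 ≤ 18 → i=9, swap nums[9],nums[11] → [17, 9, 16, 3, 6, 15, 8, 5, 14, 4, 19, 22, 18]
final swap nums[10],nums[12] → [17, 9, 16, 3, 6, 15, 8, 5, 14, 4, 18, 22, 19]; return 10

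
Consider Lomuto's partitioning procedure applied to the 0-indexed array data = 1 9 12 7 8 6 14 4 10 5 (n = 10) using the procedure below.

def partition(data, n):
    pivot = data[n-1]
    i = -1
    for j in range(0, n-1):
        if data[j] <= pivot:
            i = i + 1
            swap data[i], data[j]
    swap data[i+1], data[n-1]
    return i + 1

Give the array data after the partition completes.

1 4 5 7 8 6 14 9 10 12

pivot = data[9] = 5; i = -1
j=0: data[0]=1 ≤ 5 → i=0, swap data[0],data[0] (no change) → 1 9 12 7 8 6 14 4 10 5
j=1: data[1]=9 > 5 → no swap
j=2: data[2]=12 > 5 → no swap
j=3: data[3]=7 > 5 → no swap
j=4: data[4]=8 > 5 → no swap
j=5: data[5]=6 > 5 → no swap
j=6: data[6]=14 > 5 → no swap
j=7: data[7]=4 ≤ 5 → i=1, swap data[1],data[7] → 1 4 12 7 8 6 14 9 10 5
j=8: data[8]=10 > 5 → no swap
final swap data[2],data[9] → 1 4 5 7 8 6 14 9 10 12; return 2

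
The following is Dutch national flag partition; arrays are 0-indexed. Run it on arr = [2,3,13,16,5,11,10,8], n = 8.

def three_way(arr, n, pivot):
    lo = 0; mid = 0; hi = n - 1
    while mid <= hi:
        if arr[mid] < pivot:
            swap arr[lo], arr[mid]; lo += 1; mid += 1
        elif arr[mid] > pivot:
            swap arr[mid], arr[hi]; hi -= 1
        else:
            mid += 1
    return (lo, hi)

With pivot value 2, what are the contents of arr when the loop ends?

lo=0 mid=0 hi=7
2=2: mid=1
3>2: swap(1,7), hi=6 ⇒ [2,8,13,16,5,11,10,3]
8>2: swap(1,6), hi=5 ⇒ [2,10,13,16,5,11,8,3]
10>2: swap(1,5), hi=4 ⇒ [2,11,13,16,5,10,8,3]
11>2: swap(1,4), hi=3 ⇒ [2,5,13,16,11,10,8,3]
5>2: swap(1,3), hi=2 ⇒ [2,16,13,5,11,10,8,3]
16>2: swap(1,2), hi=1 ⇒ [2,13,16,5,11,10,8,3]
13>2: swap(1,1), hi=0 ⇒ [2,13,16,5,11,10,8,3]
done. lo=0 hi=0; arr=[2,13,16,5,11,10,8,3]

[2,13,16,5,11,10,8,3]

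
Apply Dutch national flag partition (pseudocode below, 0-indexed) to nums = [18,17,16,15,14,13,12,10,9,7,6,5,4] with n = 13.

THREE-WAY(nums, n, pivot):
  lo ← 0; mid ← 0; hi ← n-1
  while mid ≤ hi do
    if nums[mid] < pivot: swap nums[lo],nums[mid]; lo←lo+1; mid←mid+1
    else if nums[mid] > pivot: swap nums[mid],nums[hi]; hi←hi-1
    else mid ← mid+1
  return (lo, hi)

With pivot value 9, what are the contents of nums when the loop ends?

pivot = 9; lo=0, mid=0, hi=12
nums[mid]=18>9: swap nums[0],nums[12]; hi=11 → [4,17,16,15,14,13,12,10,9,7,6,5,18]
nums[mid]=4<9: swap nums[0],nums[0]; lo=1,mid=1 → [4,17,16,15,14,13,12,10,9,7,6,5,18]
nums[mid]=17>9: swap nums[1],nums[11]; hi=10 → [4,5,16,15,14,13,12,10,9,7,6,17,18]
nums[mid]=5<9: swap nums[1],nums[1]; lo=2,mid=2 → [4,5,16,15,14,13,12,10,9,7,6,17,18]
nums[mid]=16>9: swap nums[2],nums[10]; hi=9 → [4,5,6,15,14,13,12,10,9,7,16,17,18]
nums[mid]=6<9: swap nums[2],nums[2]; lo=3,mid=3 → [4,5,6,15,14,13,12,10,9,7,16,17,18]
nums[mid]=15>9: swap nums[3],nums[9]; hi=8 → [4,5,6,7,14,13,12,10,9,15,16,17,18]
nums[mid]=7<9: swap nums[3],nums[3]; lo=4,mid=4 → [4,5,6,7,14,13,12,10,9,15,16,17,18]
nums[mid]=14>9: swap nums[4],nums[8]; hi=7 → [4,5,6,7,9,13,12,10,14,15,16,17,18]
nums[mid]=9=9: mid=5
nums[mid]=13>9: swap nums[5],nums[7]; hi=6 → [4,5,6,7,9,10,12,13,14,15,16,17,18]
nums[mid]=10>9: swap nums[5],nums[6]; hi=5 → [4,5,6,7,9,12,10,13,14,15,16,17,18]
nums[mid]=12>9: swap nums[5],nums[5]; hi=4 → [4,5,6,7,9,12,10,13,14,15,16,17,18]
end: lo=4, hi=4; nums = [4,5,6,7,9,12,10,13,14,15,16,17,18]

[4,5,6,7,9,12,10,13,14,15,16,17,18]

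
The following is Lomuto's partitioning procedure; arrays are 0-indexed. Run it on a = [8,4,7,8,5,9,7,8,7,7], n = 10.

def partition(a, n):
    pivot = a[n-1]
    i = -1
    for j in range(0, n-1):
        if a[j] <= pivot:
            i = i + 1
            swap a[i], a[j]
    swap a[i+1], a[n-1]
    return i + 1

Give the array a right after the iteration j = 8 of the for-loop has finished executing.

pivot = a[9] = 7; i = -1
j=0: a[0]=8 > 7 → no swap
j=1: a[1]=4 ≤ 7 → i=0, swap a[0],a[1] → [4,8,7,8,5,9,7,8,7,7]
j=2: a[2]=7 ≤ 7 → i=1, swap a[1],a[2] → [4,7,8,8,5,9,7,8,7,7]
j=3: a[3]=8 > 7 → no swap
j=4: a[4]=5 ≤ 7 → i=2, swap a[2],a[4] → [4,7,5,8,8,9,7,8,7,7]
j=5: a[5]=9 > 7 → no swap
j=6: a[6]=7 ≤ 7 → i=3, swap a[3],a[6] → [4,7,5,7,8,9,8,8,7,7]
j=7: a[7]=8 > 7 → no swap
j=8: a[8]=7 ≤ 7 → i=4, swap a[4],a[8] → [4,7,5,7,7,9,8,8,8,7]
(after j=8) a = [4,7,5,7,7,9,8,8,8,7]

[4,7,5,7,7,9,8,8,8,7]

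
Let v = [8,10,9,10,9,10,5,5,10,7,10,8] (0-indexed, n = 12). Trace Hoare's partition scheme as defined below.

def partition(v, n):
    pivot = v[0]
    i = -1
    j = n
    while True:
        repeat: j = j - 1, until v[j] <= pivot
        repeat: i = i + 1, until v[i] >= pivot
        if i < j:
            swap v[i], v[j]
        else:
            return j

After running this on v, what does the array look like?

pivot=8
j stops at 11 (8), i stops at 0 (8); swap ⇒ [8,10,9,10,9,10,5,5,10,7,10,8]
j stops at 9 (7), i stops at 1 (10); swap ⇒ [8,7,9,10,9,10,5,5,10,10,10,8]
j stops at 7 (5), i stops at 2 (9); swap ⇒ [8,7,5,10,9,10,5,9,10,10,10,8]
j stops at 6 (5), i stops at 3 (10); swap ⇒ [8,7,5,5,9,10,10,9,10,10,10,8]
j stops at 3, i stops at 4; i≥j ⇒ return 3. v=[8,7,5,5,9,10,10,9,10,10,10,8]

[8,7,5,5,9,10,10,9,10,10,10,8]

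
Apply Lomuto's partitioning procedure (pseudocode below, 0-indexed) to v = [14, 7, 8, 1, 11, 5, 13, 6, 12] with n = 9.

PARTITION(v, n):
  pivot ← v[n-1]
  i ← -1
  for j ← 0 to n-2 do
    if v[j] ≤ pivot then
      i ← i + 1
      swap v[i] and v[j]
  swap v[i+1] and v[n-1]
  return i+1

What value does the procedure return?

6

pivot = v[8] = 12; i = -1
j=0: v[0]=14 > 12 → no swap
j=1: v[1]=7 ≤ 12 → i=0, swap v[0],v[1] → [7, 14, 8, 1, 11, 5, 13, 6, 12]
j=2: v[2]=8 ≤ 12 → i=1, swap v[1],v[2] → [7, 8, 14, 1, 11, 5, 13, 6, 12]
j=3: v[3]=1 ≤ 12 → i=2, swap v[2],v[3] → [7, 8, 1, 14, 11, 5, 13, 6, 12]
j=4: v[4]=11 ≤ 12 → i=3, swap v[3],v[4] → [7, 8, 1, 11, 14, 5, 13, 6, 12]
j=5: v[5]=5 ≤ 12 → i=4, swap v[4],v[5] → [7, 8, 1, 11, 5, 14, 13, 6, 12]
j=6: v[6]=13 > 12 → no swap
j=7: v[7]=6 ≤ 12 → i=5, swap v[5],v[7] → [7, 8, 1, 11, 5, 6, 13, 14, 12]
final swap v[6],v[8] → [7, 8, 1, 11, 5, 6, 12, 14, 13]; return 6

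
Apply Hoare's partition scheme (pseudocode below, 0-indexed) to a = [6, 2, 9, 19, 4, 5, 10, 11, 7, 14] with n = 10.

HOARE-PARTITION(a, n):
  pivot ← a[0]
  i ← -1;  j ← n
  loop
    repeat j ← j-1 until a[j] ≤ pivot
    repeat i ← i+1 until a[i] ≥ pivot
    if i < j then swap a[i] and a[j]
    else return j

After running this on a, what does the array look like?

pivot = a[0] = 6; i = -1, j = 10
j→5 (a[5]=5≤6), i→0 (a[0]=6≥6); i<j, swap → [5, 2, 9, 19, 4, 6, 10, 11, 7, 14]
j→4 (a[4]=4≤6), i→2 (a[2]=9≥6); i<j, swap → [5, 2, 4, 19, 9, 6, 10, 11, 7, 14]
j→2, i→3; i≥j, return j=2. a = [5, 2, 4, 19, 9, 6, 10, 11, 7, 14]

[5, 2, 4, 19, 9, 6, 10, 11, 7, 14]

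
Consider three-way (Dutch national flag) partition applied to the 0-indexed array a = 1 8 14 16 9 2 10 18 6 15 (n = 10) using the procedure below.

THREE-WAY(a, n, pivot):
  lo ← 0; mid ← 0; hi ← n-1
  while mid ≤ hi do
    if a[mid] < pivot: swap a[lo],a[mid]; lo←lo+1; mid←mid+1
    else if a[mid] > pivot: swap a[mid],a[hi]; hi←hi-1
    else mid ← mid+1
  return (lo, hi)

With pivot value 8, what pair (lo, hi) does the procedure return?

(3, 3)

pivot = 8; lo=0, mid=0, hi=9
a[mid]=1<8: swap a[0],a[0]; lo=1,mid=1 → 1 8 14 16 9 2 10 18 6 15
a[mid]=8=8: mid=2
a[mid]=14>8: swap a[2],a[9]; hi=8 → 1 8 15 16 9 2 10 18 6 14
a[mid]=15>8: swap a[2],a[8]; hi=7 → 1 8 6 16 9 2 10 18 15 14
a[mid]=6<8: swap a[1],a[2]; lo=2,mid=3 → 1 6 8 16 9 2 10 18 15 14
a[mid]=16>8: swap a[3],a[7]; hi=6 → 1 6 8 18 9 2 10 16 15 14
a[mid]=18>8: swap a[3],a[6]; hi=5 → 1 6 8 10 9 2 18 16 15 14
a[mid]=10>8: swap a[3],a[5]; hi=4 → 1 6 8 2 9 10 18 16 15 14
a[mid]=2<8: swap a[2],a[3]; lo=3,mid=4 → 1 6 2 8 9 10 18 16 15 14
a[mid]=9>8: swap a[4],a[4]; hi=3 → 1 6 2 8 9 10 18 16 15 14
end: lo=3, hi=3; a = 1 6 2 8 9 10 18 16 15 14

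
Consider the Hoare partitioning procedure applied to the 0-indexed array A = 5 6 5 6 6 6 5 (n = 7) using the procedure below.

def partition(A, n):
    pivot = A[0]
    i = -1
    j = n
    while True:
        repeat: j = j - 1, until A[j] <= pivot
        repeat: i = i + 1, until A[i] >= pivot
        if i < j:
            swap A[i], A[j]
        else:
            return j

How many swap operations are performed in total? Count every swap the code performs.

2

pivot=5
j stops at 6 (5), i stops at 0 (5); swap ⇒ 5 6 5 6 6 6 5
j stops at 2 (5), i stops at 1 (6); swap ⇒ 5 5 6 6 6 6 5
j stops at 1, i stops at 2; i≥j ⇒ return 1. A=5 5 6 6 6 6 5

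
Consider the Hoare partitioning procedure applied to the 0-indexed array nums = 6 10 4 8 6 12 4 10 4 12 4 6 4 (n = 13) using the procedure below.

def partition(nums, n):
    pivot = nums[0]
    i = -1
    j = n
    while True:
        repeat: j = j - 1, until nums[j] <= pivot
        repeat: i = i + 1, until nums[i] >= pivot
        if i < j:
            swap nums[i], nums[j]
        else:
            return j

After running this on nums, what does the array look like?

pivot=6
j stops at 12 (4), i stops at 0 (6); swap ⇒ 4 10 4 8 6 12 4 10 4 12 4 6 6
j stops at 11 (6), i stops at 1 (10); swap ⇒ 4 6 4 8 6 12 4 10 4 12 4 10 6
j stops at 10 (4), i stops at 3 (8); swap ⇒ 4 6 4 4 6 12 4 10 4 12 8 10 6
j stops at 8 (4), i stops at 4 (6); swap ⇒ 4 6 4 4 4 12 4 10 6 12 8 10 6
j stops at 6 (4), i stops at 5 (12); swap ⇒ 4 6 4 4 4 4 12 10 6 12 8 10 6
j stops at 5, i stops at 6; i≥j ⇒ return 5. nums=4 6 4 4 4 4 12 10 6 12 8 10 6

4 6 4 4 4 4 12 10 6 12 8 10 6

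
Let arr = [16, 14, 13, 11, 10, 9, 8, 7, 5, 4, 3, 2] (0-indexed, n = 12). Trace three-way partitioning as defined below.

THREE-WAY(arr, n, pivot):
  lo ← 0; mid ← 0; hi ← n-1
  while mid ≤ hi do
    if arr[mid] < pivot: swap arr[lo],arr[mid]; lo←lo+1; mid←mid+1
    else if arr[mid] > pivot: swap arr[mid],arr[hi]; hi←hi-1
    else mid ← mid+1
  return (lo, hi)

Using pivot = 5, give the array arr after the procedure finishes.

[2, 3, 4, 5, 9, 8, 7, 10, 11, 13, 14, 16]

pivot = 5; lo=0, mid=0, hi=11
arr[mid]=16>5: swap arr[0],arr[11]; hi=10 → [2, 14, 13, 11, 10, 9, 8, 7, 5, 4, 3, 16]
arr[mid]=2<5: swap arr[0],arr[0]; lo=1,mid=1 → [2, 14, 13, 11, 10, 9, 8, 7, 5, 4, 3, 16]
arr[mid]=14>5: swap arr[1],arr[10]; hi=9 → [2, 3, 13, 11, 10, 9, 8, 7, 5, 4, 14, 16]
arr[mid]=3<5: swap arr[1],arr[1]; lo=2,mid=2 → [2, 3, 13, 11, 10, 9, 8, 7, 5, 4, 14, 16]
arr[mid]=13>5: swap arr[2],arr[9]; hi=8 → [2, 3, 4, 11, 10, 9, 8, 7, 5, 13, 14, 16]
arr[mid]=4<5: swap arr[2],arr[2]; lo=3,mid=3 → [2, 3, 4, 11, 10, 9, 8, 7, 5, 13, 14, 16]
arr[mid]=11>5: swap arr[3],arr[8]; hi=7 → [2, 3, 4, 5, 10, 9, 8, 7, 11, 13, 14, 16]
arr[mid]=5=5: mid=4
arr[mid]=10>5: swap arr[4],arr[7]; hi=6 → [2, 3, 4, 5, 7, 9, 8, 10, 11, 13, 14, 16]
arr[mid]=7>5: swap arr[4],arr[6]; hi=5 → [2, 3, 4, 5, 8, 9, 7, 10, 11, 13, 14, 16]
arr[mid]=8>5: swap arr[4],arr[5]; hi=4 → [2, 3, 4, 5, 9, 8, 7, 10, 11, 13, 14, 16]
arr[mid]=9>5: swap arr[4],arr[4]; hi=3 → [2, 3, 4, 5, 9, 8, 7, 10, 11, 13, 14, 16]
end: lo=3, hi=3; arr = [2, 3, 4, 5, 9, 8, 7, 10, 11, 13, 14, 16]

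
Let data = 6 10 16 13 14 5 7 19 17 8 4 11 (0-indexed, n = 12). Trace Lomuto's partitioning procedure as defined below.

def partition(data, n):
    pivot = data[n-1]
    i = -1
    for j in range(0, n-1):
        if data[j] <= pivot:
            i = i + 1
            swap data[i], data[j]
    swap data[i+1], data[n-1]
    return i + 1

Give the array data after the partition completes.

pivot=11, i=-1
j=0: 6≤11, i=0, swap(0,0) ⇒ 6 10 16 13 14 5 7 19 17 8 4 11
j=1: 10≤11, i=1, swap(1,1) ⇒ 6 10 16 13 14 5 7 19 17 8 4 11
j=2: 16>11, skip
j=3: 13>11, skip
j=4: 14>11, skip
j=5: 5≤11, i=2, swap(2,5) ⇒ 6 10 5 13 14 16 7 19 17 8 4 11
j=6: 7≤11, i=3, swap(3,6) ⇒ 6 10 5 7 14 16 13 19 17 8 4 11
j=7: 19>11, skip
j=8: 17>11, skip
j=9: 8≤11, i=4, swap(4,9) ⇒ 6 10 5 7 8 16 13 19 17 14 4 11
j=10: 4≤11, i=5, swap(5,10) ⇒ 6 10 5 7 8 4 13 19 17 14 16 11
swap(6,11) ⇒ 6 10 5 7 8 4 11 19 17 14 16 13; return 6

6 10 5 7 8 4 11 19 17 14 16 13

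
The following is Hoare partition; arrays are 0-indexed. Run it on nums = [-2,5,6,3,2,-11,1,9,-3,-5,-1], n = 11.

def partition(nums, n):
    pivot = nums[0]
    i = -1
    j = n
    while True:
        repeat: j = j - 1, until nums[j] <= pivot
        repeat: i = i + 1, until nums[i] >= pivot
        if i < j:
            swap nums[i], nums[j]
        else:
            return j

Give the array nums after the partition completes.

pivot=-2
j stops at 9 (-5), i stops at 0 (-2); swap ⇒ [-5,5,6,3,2,-11,1,9,-3,-2,-1]
j stops at 8 (-3), i stops at 1 (5); swap ⇒ [-5,-3,6,3,2,-11,1,9,5,-2,-1]
j stops at 5 (-11), i stops at 2 (6); swap ⇒ [-5,-3,-11,3,2,6,1,9,5,-2,-1]
j stops at 2, i stops at 3; i≥j ⇒ return 2. nums=[-5,-3,-11,3,2,6,1,9,5,-2,-1]

[-5,-3,-11,3,2,6,1,9,5,-2,-1]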